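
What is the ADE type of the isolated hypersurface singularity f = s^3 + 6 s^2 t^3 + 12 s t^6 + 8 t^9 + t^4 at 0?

E_6

The Hessian of f at 0 is [[0, 0], [0, 0]] with rank 0, so corank 2. A Groebner basis of the Jacobian ideal J(f) in C{s,t} is {t^3, s^2}; counting standard monomials gives mu = 6. Corank 2; j^3 = s^3 is a perfect cube, so E-series; the 4-jet and mu = 6 give E_6.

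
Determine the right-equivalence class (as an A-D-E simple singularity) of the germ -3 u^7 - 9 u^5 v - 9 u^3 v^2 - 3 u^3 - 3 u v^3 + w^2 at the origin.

E7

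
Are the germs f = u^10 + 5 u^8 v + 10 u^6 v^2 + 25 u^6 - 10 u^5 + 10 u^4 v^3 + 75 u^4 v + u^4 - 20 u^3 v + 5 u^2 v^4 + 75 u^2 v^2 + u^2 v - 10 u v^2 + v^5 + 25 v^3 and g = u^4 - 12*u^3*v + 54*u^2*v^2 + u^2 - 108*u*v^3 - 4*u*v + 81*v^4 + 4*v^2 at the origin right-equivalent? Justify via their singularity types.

The Hessian of f at 0 is [[0, 0], [0, 0]] with rank 0, so corank 2. A Groebner basis of the Jacobian ideal J(f) in C{u,v} is {u^3 - 625*u^2/3124 + 1563*u*v/1562 - 5*v^2/3124, u^2*v - u*v/5 + v^2, 25*u^2/3124 + u*v^2 - 4687*u*v/39050 + 6249*v^2/15620, 5*u^2/1562 - 3906*u*v/97625 + v^3 + 4687*v^2/39050}; counting standard monomials gives mu = 6. Corank 2; j^3 = v*(u - 5*v)^2 has shape L^2 M (L != M), so D-series; mu = 6 gives D_6. The Hessian of g at 0 is [[2, -4], [-4, 8]] with rank 1, so corank 1. A Groebner basis of the Jacobian ideal J(g) in C{u,v} is {v^3, u - 2*v}; counting standard monomials gives mu = 3. Corank 1: A-series; mu = 3 gives A_3. f is D_6 but g is A_3, hence not right-equivalent.

No.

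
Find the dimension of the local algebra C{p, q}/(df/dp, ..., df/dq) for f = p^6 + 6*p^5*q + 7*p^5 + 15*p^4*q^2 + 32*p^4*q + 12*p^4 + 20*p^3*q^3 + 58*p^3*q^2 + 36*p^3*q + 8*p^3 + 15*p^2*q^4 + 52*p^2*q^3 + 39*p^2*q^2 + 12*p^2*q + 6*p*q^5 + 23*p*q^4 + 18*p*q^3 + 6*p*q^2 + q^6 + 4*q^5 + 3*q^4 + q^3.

8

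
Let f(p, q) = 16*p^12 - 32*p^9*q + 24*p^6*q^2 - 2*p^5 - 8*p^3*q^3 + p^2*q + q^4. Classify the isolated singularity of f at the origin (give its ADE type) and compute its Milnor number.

The Hessian of f at 0 is [[0, 0], [0, 0]] with rank 0, so corank 2. A Groebner basis of the Jacobian ideal J(f) in C{p,q} is {p^3, p^2/4 + q^3, p*q}; counting standard monomials gives mu = 5. Corank 2; j^3 = p^2*q has shape L^2 M (L != M), so D-series; mu = 5 gives D_5.

Type D5, Milnor number mu = 5.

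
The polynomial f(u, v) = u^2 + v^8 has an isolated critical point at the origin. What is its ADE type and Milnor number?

Type A_{7}, Milnor number mu = 7.

The Hessian of f at 0 has rank 1. Corank 1: A-series; mu = 7 gives A_7.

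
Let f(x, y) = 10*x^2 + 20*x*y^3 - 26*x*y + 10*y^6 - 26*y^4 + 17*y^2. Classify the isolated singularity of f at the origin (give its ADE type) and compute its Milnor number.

Type A_1, Milnor number mu = 1.

The Hessian of f at 0 is [[20, -26], [-26, 34]] with rank 2, so corank 0. A Groebner basis of the Jacobian ideal J(f) in C{x,y} is {x, y}; counting standard monomials gives mu = 1. Corank 0: nondegenerate Morse point, so A_1.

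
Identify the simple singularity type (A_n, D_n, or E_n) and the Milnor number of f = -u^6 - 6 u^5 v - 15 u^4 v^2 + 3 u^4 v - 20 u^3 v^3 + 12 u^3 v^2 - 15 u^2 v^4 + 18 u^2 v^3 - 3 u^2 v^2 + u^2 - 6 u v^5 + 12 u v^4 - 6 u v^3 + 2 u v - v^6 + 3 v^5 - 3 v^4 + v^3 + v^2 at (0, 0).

The Hessian of f at 0 is [[2, 2], [2, 2]] with rank 1, so corank 1. A Groebner basis of the Jacobian ideal J(f) in C{u,v} is {v^2, u + v}; counting standard monomials gives mu = 2. Corank 1: A-series; mu = 2 gives A_2.

Type A_{2}, Milnor number mu = 2.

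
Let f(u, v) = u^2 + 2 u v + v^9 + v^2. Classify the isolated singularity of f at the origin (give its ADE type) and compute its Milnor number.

The Hessian of f at 0 has rank 1. Corank 1: A-series; mu = 8 gives A_8.

Type A_{8}, Milnor number mu = 8.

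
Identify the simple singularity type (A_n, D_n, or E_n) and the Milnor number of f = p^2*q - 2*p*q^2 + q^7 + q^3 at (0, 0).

The Hessian of f at 0 has rank 0. Corank 2; j^3 = q*(p - q)^2 has shape L^2 M (L != M), so D-series; mu = 8 gives D_8.

Type D_{8}, Milnor number mu = 8.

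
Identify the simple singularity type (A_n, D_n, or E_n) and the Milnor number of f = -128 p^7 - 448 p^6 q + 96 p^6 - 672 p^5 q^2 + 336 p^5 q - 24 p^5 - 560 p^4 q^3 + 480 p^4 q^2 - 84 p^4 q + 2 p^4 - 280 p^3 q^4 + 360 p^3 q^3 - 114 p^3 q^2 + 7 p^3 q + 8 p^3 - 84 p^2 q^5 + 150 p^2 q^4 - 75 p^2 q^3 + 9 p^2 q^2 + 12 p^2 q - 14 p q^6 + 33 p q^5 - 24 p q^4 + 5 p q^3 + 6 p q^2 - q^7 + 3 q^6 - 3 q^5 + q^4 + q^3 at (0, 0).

The Hessian of f at 0 is [[0, 0], [0, 0]] with rank 0, so corank 2. A Groebner basis of the Jacobian ideal J(f) in C{p,q} is {768*p^2 + 768*p*q + q^4 + 8*q^3 + 192*q^2, p^3 + 36*p^2 + 36*p*q + q^3/2 + 9*q^2, p^2*q - 40*p^2 - 40*p*q - 2*q^3/3 - 10*q^2, 32*p^2 + p*q^2 + 32*p*q + 5*q^3/6 + 8*q^2}; counting standard monomials gives mu = 7. Corank 2; j^3 = (2*p + q)^3 is a perfect cube, so E-series; the 4-jet and mu = 7 give E_7.

Type E7, Milnor number mu = 7.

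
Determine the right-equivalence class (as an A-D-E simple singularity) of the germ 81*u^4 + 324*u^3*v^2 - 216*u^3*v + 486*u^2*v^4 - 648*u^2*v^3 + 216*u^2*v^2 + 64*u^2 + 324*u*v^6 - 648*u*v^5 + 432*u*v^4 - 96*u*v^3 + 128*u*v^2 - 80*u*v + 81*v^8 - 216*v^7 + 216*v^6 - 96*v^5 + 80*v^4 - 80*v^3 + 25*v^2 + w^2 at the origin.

A3

The Hessian of f at 0 has rank 2. Corank 1: A-series; mu = 3 gives A_3.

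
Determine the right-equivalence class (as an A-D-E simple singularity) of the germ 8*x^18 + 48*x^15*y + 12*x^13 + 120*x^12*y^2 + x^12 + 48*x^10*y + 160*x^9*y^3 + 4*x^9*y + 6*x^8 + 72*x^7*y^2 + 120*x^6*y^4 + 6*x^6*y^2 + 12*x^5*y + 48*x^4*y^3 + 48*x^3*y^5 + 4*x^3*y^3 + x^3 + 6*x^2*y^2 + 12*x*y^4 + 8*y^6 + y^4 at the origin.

E_6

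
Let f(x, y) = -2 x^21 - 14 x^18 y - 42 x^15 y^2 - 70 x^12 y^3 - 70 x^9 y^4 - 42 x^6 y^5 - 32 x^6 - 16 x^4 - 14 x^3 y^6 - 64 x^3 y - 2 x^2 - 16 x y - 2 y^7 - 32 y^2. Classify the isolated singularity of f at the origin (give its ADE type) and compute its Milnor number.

Type A6, Milnor number mu = 6.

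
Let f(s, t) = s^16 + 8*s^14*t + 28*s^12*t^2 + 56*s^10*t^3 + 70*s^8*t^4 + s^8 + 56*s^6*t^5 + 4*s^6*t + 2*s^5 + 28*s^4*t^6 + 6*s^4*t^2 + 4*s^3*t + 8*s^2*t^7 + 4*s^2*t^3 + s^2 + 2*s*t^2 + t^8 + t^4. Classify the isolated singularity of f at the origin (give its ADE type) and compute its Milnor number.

The Hessian of f at 0 has rank 1. Corank 1: A-series; mu = 7 gives A_7.

Type A_{7}, Milnor number mu = 7.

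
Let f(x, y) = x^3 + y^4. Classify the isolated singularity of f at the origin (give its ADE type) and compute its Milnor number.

Type E_{6}, Milnor number mu = 6.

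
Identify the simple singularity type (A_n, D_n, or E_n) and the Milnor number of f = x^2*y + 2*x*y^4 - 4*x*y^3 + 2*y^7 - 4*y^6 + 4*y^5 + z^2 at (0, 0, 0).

The Hessian of f at 0 is [[0, 0, 0], [0, 0, 0], [0, 0, 2]] with rank 1, so corank 2. A Groebner basis of the Jacobian ideal J(f) in C{x,y,z} is {-x^2/6 + x*y^3 + 8*x*y^2/3 + 14*x*y/3 - 28*y^3/3, x*y + y^4 - 2*y^3, x^3 + 4*x^2/3 - 16*x*y^2/3 - 16*x*y/3 + 32*y^3/3, x^2*y - 2*x^2/3 + 20*x*y^2/3 + 32*x*y/3 - 64*y^3/3, z}; counting standard monomials gives mu = 8. Corank 2; j^3 = x^2*y has shape L^2 M (L != M), so D-series; mu = 8 gives D_8.

Type D_8, Milnor number mu = 8.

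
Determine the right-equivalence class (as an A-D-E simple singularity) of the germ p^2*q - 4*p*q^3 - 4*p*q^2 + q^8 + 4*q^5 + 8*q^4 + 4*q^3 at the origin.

D_9

The Hessian of f at 0 is [[0, 0], [0, 0]] with rank 0, so corank 2. A Groebner basis of the Jacobian ideal J(f) in C{p,q} is {p^4 - 12*p^3 + 56*p^2*q + 8*p^2 - 104*p*q^2 + 8*p*q - 48*q^2, p^3*q - 3*p^3 + 12*p^2*q + p^2 - 18*p*q^2 + 2*p*q - 8*q^2, -p^3/2 + p^2*q^2 + p^2*q, -p*q/2 + q^3 + q^2}; counting standard monomials gives mu = 9. Corank 2; j^3 = q*(p - 2*q)^2 has shape L^2 M (L != M), so D-series; mu = 9 gives D_9.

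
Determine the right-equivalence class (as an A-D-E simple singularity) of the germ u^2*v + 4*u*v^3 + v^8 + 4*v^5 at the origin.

The Hessian of f at 0 is [[0, 0], [0, 0]] with rank 0, so corank 2. A Groebner basis of the Jacobian ideal J(f) in C{u,v} is {u^4, u^3*v - u^2 - 2*u*v^2, u^3/2 + u^2*v^2, u*v/2 + v^3}; counting standard monomials gives mu = 9. Corank 2; j^3 = u^2*v has shape L^2 M (L != M), so D-series; mu = 9 gives D_9.

D_9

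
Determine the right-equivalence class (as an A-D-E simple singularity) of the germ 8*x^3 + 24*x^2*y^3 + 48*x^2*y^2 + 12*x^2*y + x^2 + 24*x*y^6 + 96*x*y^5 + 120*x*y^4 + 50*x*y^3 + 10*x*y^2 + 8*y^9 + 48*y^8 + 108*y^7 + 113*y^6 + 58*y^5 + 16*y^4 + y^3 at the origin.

A_{2}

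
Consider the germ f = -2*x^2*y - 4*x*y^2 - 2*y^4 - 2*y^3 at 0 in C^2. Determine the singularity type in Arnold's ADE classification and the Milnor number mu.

Type D_5, Milnor number mu = 5.

The Hessian of f at 0 has rank 0. Corank 2; j^3 = -2*y*(x + y)^2 has shape L^2 M (L != M), so D-series; mu = 5 gives D_5.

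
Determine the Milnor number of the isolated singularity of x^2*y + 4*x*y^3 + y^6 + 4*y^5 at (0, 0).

The Hessian of f at 0 has rank 0. Corank 2; j^3 = x^2*y has shape L^2 M (L != M), so D-series; mu = 7 gives D_7.

7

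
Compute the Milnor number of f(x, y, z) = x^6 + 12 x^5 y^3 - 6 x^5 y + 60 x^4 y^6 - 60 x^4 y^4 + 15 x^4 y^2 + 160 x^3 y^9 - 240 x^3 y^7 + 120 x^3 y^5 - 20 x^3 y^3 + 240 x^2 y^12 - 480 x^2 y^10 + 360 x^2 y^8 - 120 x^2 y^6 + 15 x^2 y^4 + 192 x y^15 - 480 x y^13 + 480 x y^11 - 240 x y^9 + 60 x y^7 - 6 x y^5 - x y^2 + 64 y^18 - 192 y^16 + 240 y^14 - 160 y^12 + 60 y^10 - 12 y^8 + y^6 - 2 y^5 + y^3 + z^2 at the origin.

7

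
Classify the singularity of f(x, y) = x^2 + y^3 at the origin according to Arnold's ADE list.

A_2

The Hessian of f at 0 is [[2, 0], [0, 0]] with rank 1, so corank 1. A Groebner basis of the Jacobian ideal J(f) in C{x,y} is {y^2, x}; counting standard monomials gives mu = 2. Corank 1: A-series; mu = 2 gives A_2.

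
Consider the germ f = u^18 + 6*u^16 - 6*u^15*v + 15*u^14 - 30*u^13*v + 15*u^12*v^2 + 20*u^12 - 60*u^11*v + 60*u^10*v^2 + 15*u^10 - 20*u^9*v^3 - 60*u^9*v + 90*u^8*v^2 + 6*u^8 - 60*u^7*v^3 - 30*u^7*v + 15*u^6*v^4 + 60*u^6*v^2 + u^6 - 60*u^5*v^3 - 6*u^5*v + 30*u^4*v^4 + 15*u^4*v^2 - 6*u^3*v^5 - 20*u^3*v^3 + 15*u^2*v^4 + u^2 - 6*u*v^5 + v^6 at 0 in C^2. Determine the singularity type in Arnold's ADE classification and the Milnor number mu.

The Hessian of f at 0 has rank 1. Corank 1: A-series; mu = 5 gives A_5.

Type A_5, Milnor number mu = 5.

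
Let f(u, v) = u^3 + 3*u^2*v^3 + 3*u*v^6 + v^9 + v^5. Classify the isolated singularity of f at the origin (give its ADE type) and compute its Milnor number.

Type E_8, Milnor number mu = 8.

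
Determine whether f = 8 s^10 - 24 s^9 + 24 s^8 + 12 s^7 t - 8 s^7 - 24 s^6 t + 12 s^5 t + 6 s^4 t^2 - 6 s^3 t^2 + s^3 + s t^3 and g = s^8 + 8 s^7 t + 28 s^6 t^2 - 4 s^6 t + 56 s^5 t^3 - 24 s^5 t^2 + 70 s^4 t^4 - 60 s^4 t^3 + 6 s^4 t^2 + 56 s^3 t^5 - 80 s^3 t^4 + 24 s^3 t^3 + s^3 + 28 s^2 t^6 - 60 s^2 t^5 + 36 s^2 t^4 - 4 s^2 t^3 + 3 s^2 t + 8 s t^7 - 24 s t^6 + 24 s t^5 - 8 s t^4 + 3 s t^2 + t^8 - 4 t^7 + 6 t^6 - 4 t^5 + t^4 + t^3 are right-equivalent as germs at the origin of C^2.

No.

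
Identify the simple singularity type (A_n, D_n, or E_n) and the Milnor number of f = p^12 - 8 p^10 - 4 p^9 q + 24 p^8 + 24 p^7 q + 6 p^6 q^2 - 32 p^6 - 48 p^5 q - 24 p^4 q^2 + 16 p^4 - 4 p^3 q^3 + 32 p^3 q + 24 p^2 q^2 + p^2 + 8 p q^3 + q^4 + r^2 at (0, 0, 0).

The Hessian of f at 0 is [[2, 0, 0], [0, 0, 0], [0, 0, 2]] with rank 2, so corank 1. A Groebner basis of the Jacobian ideal J(f) in C{p,q,r} is {q^3, p, r}; counting standard monomials gives mu = 3. Corank 1: A-series; mu = 3 gives A_3.

Type A_{3}, Milnor number mu = 3.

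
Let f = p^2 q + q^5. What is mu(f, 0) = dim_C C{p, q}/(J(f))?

The Hessian of f at 0 has rank 0. Corank 2; j^3 = p^2*q has shape L^2 M (L != M), so D-series; mu = 6 gives D_6.

6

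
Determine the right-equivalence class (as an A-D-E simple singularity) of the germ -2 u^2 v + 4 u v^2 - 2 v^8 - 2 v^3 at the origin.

D_{9}

The Hessian of f at 0 is [[0, 0], [0, 0]] with rank 0, so corank 2. A Groebner basis of the Jacobian ideal J(f) in C{u,v} is {u^2/8 + v^7 - v^2/8, u^3 - v^3, u*v - v^2}; counting standard monomials gives mu = 9. Corank 2; j^3 = -2*v*(u - v)^2 has shape L^2 M (L != M), so D-series; mu = 9 gives D_9.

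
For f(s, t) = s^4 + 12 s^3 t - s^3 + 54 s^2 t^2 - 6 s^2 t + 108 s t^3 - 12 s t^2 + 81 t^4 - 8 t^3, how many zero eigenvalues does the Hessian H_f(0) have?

2

The Hessian at 0 is [[0, 0], [0, 0]] of rank 0; hence corank 2.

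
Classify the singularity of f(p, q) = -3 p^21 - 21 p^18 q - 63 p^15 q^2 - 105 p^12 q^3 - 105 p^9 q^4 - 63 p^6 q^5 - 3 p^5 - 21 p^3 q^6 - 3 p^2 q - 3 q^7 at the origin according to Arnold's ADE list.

D_{8}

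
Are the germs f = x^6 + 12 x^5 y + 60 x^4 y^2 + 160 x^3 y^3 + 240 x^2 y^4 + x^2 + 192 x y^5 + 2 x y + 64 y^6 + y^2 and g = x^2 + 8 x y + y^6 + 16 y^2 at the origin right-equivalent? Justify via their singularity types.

Yes.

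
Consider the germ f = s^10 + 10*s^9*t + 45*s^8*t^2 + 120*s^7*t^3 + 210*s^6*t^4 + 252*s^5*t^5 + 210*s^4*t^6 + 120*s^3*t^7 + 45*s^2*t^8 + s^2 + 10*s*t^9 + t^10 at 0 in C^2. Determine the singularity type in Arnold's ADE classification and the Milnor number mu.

Type A_9, Milnor number mu = 9.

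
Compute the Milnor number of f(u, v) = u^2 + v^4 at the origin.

The Hessian of f at 0 has rank 1. Corank 1: A-series; mu = 3 gives A_3.

3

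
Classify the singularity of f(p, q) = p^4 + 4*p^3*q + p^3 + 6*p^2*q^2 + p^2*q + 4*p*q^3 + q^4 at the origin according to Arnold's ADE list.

The Hessian of f at 0 is [[0, 0], [0, 0]] with rank 0, so corank 2. A Groebner basis of the Jacobian ideal J(f) in C{p,q} is {p*q^2, -p*q/4 + q^3, p^2 + p*q}; counting standard monomials gives mu = 5. Corank 2; j^3 = p^2*(p + q) has shape L^2 M (L != M), so D-series; mu = 5 gives D_5.

D_5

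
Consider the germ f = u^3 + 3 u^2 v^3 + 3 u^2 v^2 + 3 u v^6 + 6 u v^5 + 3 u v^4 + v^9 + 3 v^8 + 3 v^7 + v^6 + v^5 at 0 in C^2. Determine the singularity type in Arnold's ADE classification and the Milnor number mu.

Type E_{8}, Milnor number mu = 8.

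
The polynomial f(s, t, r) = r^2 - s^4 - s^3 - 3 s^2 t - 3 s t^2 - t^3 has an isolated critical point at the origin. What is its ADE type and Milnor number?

Type E6, Milnor number mu = 6.

The Hessian of f at 0 has rank 1. Corank 2; j^3 = -(s + t)^3 is a perfect cube, so E-series; the 4-jet and mu = 6 give E_6.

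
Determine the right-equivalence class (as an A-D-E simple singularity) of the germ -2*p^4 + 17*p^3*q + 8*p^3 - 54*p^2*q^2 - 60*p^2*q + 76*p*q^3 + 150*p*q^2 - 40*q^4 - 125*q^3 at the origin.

E_7

The Hessian of f at 0 has rank 0. Corank 2; j^3 = (2*p - 5*q)^3 is a perfect cube, so E-series; the 4-jet and mu = 7 give E_7.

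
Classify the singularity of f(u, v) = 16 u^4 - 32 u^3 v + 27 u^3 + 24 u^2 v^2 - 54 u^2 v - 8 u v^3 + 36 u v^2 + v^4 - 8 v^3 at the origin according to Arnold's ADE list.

The Hessian of f at 0 is [[0, 0], [0, 0]] with rank 0, so corank 2. A Groebner basis of the Jacobian ideal J(f) in C{u,v} is {v^4, u*v^2 - 11*v^3/18, u^2 - 4*u*v/3 + 4*v^2/9}; counting standard monomials gives mu = 6. Corank 2; j^3 = (3*u - 2*v)^3 is a perfect cube, so E-series; the 4-jet and mu = 6 give E_6.

E_6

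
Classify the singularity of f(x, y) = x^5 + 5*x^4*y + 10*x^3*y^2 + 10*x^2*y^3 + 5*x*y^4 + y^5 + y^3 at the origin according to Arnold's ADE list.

E8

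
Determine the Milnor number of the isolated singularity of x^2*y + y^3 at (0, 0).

The Hessian of f at 0 has rank 0. Corank 2; j^3 = y*(x^2 + y^2) splits into three distinct lines over C (the quadratic factor has nonzero discriminant), so D_4.

4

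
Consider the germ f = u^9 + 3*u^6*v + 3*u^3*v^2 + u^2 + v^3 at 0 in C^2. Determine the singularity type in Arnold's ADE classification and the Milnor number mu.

The Hessian of f at 0 has rank 1. Corank 1: A-series; mu = 2 gives A_2.

Type A2, Milnor number mu = 2.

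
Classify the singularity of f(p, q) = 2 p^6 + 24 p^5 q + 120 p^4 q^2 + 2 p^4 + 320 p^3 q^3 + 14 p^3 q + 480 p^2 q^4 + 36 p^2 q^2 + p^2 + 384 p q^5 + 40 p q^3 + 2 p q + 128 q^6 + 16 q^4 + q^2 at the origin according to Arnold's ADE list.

A_5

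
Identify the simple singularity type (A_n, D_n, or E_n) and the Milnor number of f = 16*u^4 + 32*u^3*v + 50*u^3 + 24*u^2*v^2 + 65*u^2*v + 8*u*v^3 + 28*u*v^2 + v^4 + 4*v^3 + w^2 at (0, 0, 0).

The Hessian of f at 0 is [[0, 0, 0], [0, 0, 0], [0, 0, 2]] with rank 1, so corank 2. A Groebner basis of the Jacobian ideal J(f) in C{u,v,w} is {u*v^2 + 125*u*v/4 + 25*v^2/2, -625*u*v/8 + v^3 - 125*v^2/4, u^2 + 9*u*v/10 + v^2/5, w}; counting standard monomials gives mu = 5. Corank 2; j^3 = (2*u + v)*(5*u + 2*v)^2 has shape L^2 M (L != M), so D-series; mu = 5 gives D_5.

Type D_{5}, Milnor number mu = 5.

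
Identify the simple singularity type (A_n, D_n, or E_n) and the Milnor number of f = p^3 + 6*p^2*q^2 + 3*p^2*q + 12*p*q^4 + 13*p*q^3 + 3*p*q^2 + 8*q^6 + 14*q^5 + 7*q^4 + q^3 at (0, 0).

The Hessian of f at 0 has rank 0. Corank 2; j^3 = (p + q)^3 is a perfect cube, so E-series; the 4-jet and mu = 7 give E_7.

Type E_{7}, Milnor number mu = 7.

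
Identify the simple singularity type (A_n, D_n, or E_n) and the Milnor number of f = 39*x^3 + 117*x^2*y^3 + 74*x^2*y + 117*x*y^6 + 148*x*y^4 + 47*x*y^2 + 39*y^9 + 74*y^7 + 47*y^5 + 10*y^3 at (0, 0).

The Hessian of f at 0 is [[0, 0], [0, 0]] with rank 0, so corank 2. A Groebner basis of the Jacobian ideal J(f) in C{x,y} is {y^3, x^2 - 11*y^2/23, x*y + 16*y^2/23}; counting standard monomials gives mu = 4. Corank 2; j^3 = (3*x + 2*y)*(13*x^2 + 16*x*y + 5*y^2) splits into three distinct lines over C (the quadratic factor has nonzero discriminant), so D_4.

Type D4, Milnor number mu = 4.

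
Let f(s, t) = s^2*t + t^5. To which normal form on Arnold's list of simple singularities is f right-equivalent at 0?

The Hessian of f at 0 is [[0, 0], [0, 0]] with rank 0, so corank 2. A Groebner basis of the Jacobian ideal J(f) in C{s,t} is {s^2/5 + t^4, s^3, s*t}; counting standard monomials gives mu = 6. Corank 2; j^3 = s^2*t has shape L^2 M (L != M), so D-series; mu = 6 gives D_6.

D_6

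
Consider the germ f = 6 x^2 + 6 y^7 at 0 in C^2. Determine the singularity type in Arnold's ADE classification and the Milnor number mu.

The Hessian of f at 0 has rank 1. Corank 1: A-series; mu = 6 gives A_6.

Type A_6, Milnor number mu = 6.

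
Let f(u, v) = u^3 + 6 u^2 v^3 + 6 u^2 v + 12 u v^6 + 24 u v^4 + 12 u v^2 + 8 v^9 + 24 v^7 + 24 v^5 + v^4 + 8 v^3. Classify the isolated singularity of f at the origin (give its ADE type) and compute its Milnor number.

The Hessian of f at 0 has rank 0. Corank 2; j^3 = (u + 2*v)^3 is a perfect cube, so E-series; the 4-jet and mu = 6 give E_6.

Type E_6, Milnor number mu = 6.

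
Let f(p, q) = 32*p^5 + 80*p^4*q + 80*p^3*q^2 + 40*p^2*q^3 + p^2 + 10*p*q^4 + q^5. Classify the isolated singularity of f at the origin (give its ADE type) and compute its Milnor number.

Type A_4, Milnor number mu = 4.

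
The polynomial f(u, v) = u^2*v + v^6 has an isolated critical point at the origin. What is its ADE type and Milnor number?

The Hessian of f at 0 is [[0, 0], [0, 0]] with rank 0, so corank 2. A Groebner basis of the Jacobian ideal J(f) in C{u,v} is {u^2/6 + v^5, u^3, u*v}; counting standard monomials gives mu = 7. Corank 2; j^3 = u^2*v has shape L^2 M (L != M), so D-series; mu = 7 gives D_7.

Type D7, Milnor number mu = 7.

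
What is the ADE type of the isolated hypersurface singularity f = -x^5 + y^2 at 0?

A4

The Hessian of f at 0 is [[0, 0], [0, 2]] with rank 1, so corank 1. A Groebner basis of the Jacobian ideal J(f) in C{x,y} is {x^4, y}; counting standard monomials gives mu = 4. Corank 1: A-series; mu = 4 gives A_4.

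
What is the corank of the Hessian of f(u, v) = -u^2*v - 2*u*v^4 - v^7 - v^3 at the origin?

2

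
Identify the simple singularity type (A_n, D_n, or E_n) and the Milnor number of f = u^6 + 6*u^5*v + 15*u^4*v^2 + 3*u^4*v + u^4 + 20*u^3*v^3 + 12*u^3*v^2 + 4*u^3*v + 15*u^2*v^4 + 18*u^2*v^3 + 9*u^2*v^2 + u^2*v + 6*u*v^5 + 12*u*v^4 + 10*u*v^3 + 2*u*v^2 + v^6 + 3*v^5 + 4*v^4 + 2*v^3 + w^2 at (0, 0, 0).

Type D4, Milnor number mu = 4.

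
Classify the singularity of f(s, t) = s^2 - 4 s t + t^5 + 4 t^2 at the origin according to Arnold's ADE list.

The Hessian of f at 0 has rank 1. Corank 1: A-series; mu = 4 gives A_4.

A_4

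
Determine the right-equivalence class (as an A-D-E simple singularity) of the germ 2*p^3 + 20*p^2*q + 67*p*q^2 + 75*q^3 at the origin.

D_4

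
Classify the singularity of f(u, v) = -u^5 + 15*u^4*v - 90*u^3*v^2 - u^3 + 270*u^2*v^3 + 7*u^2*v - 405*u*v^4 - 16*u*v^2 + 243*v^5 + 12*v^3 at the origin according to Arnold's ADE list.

D_{6}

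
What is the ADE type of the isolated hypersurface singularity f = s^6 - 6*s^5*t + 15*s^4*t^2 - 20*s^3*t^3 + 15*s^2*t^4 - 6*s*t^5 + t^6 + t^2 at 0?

A5

The Hessian of f at 0 has rank 1. Corank 1: A-series; mu = 5 gives A_5.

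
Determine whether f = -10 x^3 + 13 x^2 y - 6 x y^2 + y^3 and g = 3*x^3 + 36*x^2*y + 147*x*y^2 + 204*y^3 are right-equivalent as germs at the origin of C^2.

Yes.

The Hessian of f at 0 is [[0, 0], [0, 0]] with rank 0, so corank 2. A Groebner basis of the Jacobian ideal J(f) in C{x,y} is {y^3, x^2 - 3*y^2/11, x*y - 6*y^2/11}; counting standard monomials gives mu = 4. Corank 2; j^3 = -(2*x - y)*(5*x^2 - 4*x*y + y^2) splits into three distinct lines over C (the quadratic factor has nonzero discriminant), so D_4. The Hessian of g at 0 is [[0, 0], [0, 0]] with rank 0, so corank 2. A Groebner basis of the Jacobian ideal J(g) in C{x,y} is {y^3, x^2 - 47*y^2/3, x*y + 4*y^2}; counting standard monomials gives mu = 4. Corank 2; j^3 = 3*(x + 4*y)*(x^2 + 8*x*y + 17*y^2) splits into three distinct lines over C (the quadratic factor has nonzero discriminant), so D_4. Both have type D_4, hence right-equivalent.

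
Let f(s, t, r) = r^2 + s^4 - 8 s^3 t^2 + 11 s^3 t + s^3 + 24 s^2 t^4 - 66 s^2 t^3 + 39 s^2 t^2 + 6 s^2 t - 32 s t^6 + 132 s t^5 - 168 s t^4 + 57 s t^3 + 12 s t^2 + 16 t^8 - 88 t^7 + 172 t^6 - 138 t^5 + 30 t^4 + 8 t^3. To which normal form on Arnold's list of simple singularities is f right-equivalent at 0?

The Hessian of f at 0 is [[0, 0, 0], [0, 0, 0], [0, 0, 2]] with rank 1, so corank 2. A Groebner basis of the Jacobian ideal J(f) in C{s,t,r} is {-3*s^2/19 - 12*s*t/19 + t^4 - t^3/19 - 12*t^2/19, s^3 - 102*s^2/19 - 408*s*t/19 + 118*t^3/19 - 408*t^2/19, s^2*t + 33*s^2/19 + 132*s*t/19 - 65*t^3/19 + 132*t^2/19, -8*s^2/19 + s*t^2 - 32*s*t/19 + 106*t^3/57 - 32*t^2/19, r}; counting standard monomials gives mu = 7. Corank 2; j^3 = (s + 2*t)^3 is a perfect cube, so E-series; the 4-jet and mu = 7 give E_7.

E_{7}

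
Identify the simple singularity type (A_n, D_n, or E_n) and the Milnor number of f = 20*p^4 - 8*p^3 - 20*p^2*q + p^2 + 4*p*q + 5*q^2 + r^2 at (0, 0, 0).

The Hessian of f at 0 has rank 3. Corank 0: nondegenerate Morse point, so A_1.

Type A_{1}, Milnor number mu = 1.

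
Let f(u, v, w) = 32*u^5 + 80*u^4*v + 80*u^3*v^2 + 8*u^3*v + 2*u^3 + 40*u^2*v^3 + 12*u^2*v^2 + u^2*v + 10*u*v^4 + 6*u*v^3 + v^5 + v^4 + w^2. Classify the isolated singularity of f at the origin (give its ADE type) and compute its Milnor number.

The Hessian of f at 0 is [[0, 0, 0], [0, 0, 0], [0, 0, 2]] with rank 1, so corank 2. A Groebner basis of the Jacobian ideal J(f) in C{u,v,w} is {u*v^2, -u*v/9 + v^3, u^2 + 4*u*v/9, w}; counting standard monomials gives mu = 5. Corank 2; j^3 = u^2*(2*u + v) has shape L^2 M (L != M), so D-series; mu = 5 gives D_5.

Type D_{5}, Milnor number mu = 5.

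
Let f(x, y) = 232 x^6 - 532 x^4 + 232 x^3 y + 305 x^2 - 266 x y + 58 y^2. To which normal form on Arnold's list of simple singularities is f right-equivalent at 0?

A_{1}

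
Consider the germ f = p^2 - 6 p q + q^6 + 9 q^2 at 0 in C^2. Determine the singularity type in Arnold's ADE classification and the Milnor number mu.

The Hessian of f at 0 is [[2, -6], [-6, 18]] with rank 1, so corank 1. A Groebner basis of the Jacobian ideal J(f) in C{p,q} is {q^5, p - 3*q}; counting standard monomials gives mu = 5. Corank 1: A-series; mu = 5 gives A_5.

Type A_{5}, Milnor number mu = 5.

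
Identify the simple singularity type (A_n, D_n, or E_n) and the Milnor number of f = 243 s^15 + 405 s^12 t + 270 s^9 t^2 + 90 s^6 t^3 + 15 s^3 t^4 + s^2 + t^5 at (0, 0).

Type A_4, Milnor number mu = 4.

The Hessian of f at 0 has rank 1. Corank 1: A-series; mu = 4 gives A_4.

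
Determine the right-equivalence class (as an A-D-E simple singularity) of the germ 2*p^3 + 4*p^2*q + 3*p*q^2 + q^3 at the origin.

D4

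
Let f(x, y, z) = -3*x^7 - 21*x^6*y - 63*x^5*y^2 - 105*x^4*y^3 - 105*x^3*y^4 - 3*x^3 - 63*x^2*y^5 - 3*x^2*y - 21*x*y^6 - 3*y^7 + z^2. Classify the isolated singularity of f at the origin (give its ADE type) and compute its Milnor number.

The Hessian of f at 0 has rank 1. Corank 2; j^3 = -3*x^2*(x + y) has shape L^2 M (L != M), so D-series; mu = 8 gives D_8.

Type D_8, Milnor number mu = 8.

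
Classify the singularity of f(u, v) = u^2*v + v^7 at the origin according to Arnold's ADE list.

D_{8}

The Hessian of f at 0 has rank 0. Corank 2; j^3 = u^2*v has shape L^2 M (L != M), so D-series; mu = 8 gives D_8.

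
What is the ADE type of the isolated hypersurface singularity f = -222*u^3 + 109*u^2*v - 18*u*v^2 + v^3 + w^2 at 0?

D_{4}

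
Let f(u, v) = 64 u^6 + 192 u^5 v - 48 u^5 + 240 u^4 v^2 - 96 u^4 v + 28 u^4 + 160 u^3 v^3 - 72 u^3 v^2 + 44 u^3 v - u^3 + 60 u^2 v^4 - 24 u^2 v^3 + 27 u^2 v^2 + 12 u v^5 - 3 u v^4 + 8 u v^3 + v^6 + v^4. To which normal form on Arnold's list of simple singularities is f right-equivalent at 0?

The Hessian of f at 0 is [[0, 0], [0, 0]] with rank 0, so corank 2. A Groebner basis of the Jacobian ideal J(f) in C{u,v} is {u^3, u^2*v, -u^2/2 + u*v^2, 3*u^2 + v^3}; counting standard monomials gives mu = 6. Corank 2; j^3 = -u^3 is a perfect cube, so E-series; the 4-jet and mu = 6 give E_6.

E_6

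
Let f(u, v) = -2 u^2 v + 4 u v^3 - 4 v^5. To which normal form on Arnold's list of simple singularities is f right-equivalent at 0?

D_{6}

The Hessian of f at 0 has rank 0. Corank 2; j^3 = -2*u^2*v has shape L^2 M (L != M), so D-series; mu = 6 gives D_6.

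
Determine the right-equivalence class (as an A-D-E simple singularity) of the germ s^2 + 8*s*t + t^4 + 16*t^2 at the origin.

The Hessian of f at 0 has rank 1. Corank 1: A-series; mu = 3 gives A_3.

A_3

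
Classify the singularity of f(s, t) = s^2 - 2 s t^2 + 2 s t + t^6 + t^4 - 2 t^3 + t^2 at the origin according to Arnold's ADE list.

The Hessian of f at 0 has rank 1. Corank 1: A-series; mu = 5 gives A_5.

A_{5}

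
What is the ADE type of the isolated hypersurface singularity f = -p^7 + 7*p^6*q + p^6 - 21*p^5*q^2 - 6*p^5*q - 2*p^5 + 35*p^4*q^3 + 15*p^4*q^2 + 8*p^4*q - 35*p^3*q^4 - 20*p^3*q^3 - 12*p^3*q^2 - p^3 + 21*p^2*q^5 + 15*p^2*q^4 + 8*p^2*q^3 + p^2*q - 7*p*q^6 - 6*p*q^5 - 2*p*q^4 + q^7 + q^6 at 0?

The Hessian of f at 0 has rank 0. Corank 2; j^3 = -p^2*(p - q) has shape L^2 M (L != M), so D-series; mu = 7 gives D_7.

D7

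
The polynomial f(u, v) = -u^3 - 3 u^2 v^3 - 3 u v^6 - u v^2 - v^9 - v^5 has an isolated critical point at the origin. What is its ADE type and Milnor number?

Type D_4, Milnor number mu = 4.

The Hessian of f at 0 is [[0, 0], [0, 0]] with rank 0, so corank 2. A Groebner basis of the Jacobian ideal J(f) in C{u,v} is {v^3, u^2 + v^2/3, u*v}; counting standard monomials gives mu = 4. Corank 2; j^3 = -u*(u^2 + v^2) splits into three distinct lines over C (the quadratic factor has nonzero discriminant), so D_4.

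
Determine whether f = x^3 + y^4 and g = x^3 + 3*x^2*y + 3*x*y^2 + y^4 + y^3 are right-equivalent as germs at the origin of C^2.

Yes.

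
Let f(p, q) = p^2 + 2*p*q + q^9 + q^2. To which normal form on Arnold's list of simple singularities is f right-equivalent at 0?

A_8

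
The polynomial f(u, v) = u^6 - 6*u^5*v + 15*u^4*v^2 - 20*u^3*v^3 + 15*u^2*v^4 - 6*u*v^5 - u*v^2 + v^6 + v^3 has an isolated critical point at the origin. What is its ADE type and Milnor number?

The Hessian of f at 0 is [[0, 0], [0, 0]] with rank 0, so corank 2. A Groebner basis of the Jacobian ideal J(f) in C{u,v} is {u^5 - v^2/6, v^3, u*v - v^2}; counting standard monomials gives mu = 7. Corank 2; j^3 = -v^2*(u - v) has shape L^2 M (L != M), so D-series; mu = 7 gives D_7.

Type D_{7}, Milnor number mu = 7.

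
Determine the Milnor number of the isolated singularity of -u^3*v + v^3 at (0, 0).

7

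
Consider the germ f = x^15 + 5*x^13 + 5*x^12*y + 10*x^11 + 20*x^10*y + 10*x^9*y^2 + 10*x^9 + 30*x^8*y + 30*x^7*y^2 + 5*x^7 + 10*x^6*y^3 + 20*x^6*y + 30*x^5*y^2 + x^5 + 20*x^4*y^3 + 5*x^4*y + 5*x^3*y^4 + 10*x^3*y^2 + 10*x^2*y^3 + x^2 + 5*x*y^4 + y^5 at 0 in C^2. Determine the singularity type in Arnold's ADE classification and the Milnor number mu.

Type A_4, Milnor number mu = 4.

The Hessian of f at 0 is [[2, 0], [0, 0]] with rank 1, so corank 1. A Groebner basis of the Jacobian ideal J(f) in C{x,y} is {y^4, x}; counting standard monomials gives mu = 4. Corank 1: A-series; mu = 4 gives A_4.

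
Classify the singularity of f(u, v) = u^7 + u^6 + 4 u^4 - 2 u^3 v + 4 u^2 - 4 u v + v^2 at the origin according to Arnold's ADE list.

The Hessian of f at 0 has rank 1. Corank 1: A-series; mu = 6 gives A_6.

A6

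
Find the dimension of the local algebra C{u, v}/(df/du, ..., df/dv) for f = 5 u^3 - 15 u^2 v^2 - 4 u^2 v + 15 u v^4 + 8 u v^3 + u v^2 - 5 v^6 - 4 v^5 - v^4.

4

The Hessian of f at 0 has rank 0. Corank 2; j^3 = u*(5*u^2 - 4*u*v + v^2) splits into three distinct lines over C (the quadratic factor has nonzero discriminant), so D_4.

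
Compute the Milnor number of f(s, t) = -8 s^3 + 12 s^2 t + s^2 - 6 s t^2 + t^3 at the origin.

The Hessian of f at 0 is [[2, 0], [0, 0]] with rank 1, so corank 1. A Groebner basis of the Jacobian ideal J(f) in C{s,t} is {t^2, s}; counting standard monomials gives mu = 2. Corank 1: A-series; mu = 2 gives A_2.

2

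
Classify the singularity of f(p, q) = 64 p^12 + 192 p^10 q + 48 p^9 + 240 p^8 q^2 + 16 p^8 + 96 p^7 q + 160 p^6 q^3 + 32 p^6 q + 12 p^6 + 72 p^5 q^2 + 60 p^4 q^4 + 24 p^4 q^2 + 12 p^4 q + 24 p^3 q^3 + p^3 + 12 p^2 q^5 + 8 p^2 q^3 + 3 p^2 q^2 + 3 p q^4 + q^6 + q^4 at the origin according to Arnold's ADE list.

E_6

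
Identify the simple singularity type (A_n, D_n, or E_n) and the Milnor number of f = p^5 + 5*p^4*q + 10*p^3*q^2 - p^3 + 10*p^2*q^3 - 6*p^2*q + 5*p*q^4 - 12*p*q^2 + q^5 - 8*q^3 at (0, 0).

Type E8, Milnor number mu = 8.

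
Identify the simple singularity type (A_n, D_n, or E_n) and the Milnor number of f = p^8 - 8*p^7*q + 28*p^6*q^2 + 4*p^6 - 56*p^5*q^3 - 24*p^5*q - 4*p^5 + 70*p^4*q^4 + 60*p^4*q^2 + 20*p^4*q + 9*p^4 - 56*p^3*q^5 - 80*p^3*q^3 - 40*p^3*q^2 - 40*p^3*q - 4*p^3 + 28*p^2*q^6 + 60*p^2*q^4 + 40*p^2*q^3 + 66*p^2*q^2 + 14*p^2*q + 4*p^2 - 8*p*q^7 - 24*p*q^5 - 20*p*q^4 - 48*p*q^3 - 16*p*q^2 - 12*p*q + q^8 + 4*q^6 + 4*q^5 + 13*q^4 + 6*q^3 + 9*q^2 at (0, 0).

The Hessian of f at 0 has rank 1. Corank 1: A-series; mu = 7 gives A_7.

Type A_7, Milnor number mu = 7.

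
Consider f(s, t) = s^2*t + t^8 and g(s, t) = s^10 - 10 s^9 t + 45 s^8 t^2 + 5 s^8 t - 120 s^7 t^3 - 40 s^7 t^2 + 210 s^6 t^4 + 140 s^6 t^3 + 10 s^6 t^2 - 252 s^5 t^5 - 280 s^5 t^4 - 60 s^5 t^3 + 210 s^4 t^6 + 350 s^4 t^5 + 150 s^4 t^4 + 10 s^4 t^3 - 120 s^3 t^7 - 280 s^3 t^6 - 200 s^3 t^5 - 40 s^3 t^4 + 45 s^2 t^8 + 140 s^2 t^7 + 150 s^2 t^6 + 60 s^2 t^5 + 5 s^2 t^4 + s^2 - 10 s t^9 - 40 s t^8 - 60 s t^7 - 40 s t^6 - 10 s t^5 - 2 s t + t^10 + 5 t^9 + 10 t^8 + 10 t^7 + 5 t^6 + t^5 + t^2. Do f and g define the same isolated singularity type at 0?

The Hessian of f at 0 has rank 0. Corank 2; j^3 = s^2*t has shape L^2 M (L != M), so D-series; mu = 9 gives D_9. The Hessian of g at 0 has rank 1. Corank 1: A-series; mu = 4 gives A_4. f is D_9 but g is A_4, hence not right-equivalent.

No.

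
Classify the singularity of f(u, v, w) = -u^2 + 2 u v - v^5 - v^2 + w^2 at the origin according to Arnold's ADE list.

A_4

The Hessian of f at 0 has rank 2. Corank 1: A-series; mu = 4 gives A_4.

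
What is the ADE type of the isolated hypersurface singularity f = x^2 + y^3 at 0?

A_{2}

The Hessian of f at 0 is [[2, 0], [0, 0]] with rank 1, so corank 1. A Groebner basis of the Jacobian ideal J(f) in C{x,y} is {y^2, x}; counting standard monomials gives mu = 2. Corank 1: A-series; mu = 2 gives A_2.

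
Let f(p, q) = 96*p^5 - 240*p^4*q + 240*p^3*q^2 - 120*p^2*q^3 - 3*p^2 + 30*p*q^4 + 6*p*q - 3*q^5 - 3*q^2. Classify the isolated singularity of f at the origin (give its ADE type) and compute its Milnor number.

Type A4, Milnor number mu = 4.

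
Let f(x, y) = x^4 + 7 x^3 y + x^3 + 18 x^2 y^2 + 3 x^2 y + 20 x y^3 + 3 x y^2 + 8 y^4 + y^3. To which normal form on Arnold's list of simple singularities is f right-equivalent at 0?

The Hessian of f at 0 has rank 0. Corank 2; j^3 = (x + y)^3 is a perfect cube, so E-series; the 4-jet and mu = 7 give E_7.

E_{7}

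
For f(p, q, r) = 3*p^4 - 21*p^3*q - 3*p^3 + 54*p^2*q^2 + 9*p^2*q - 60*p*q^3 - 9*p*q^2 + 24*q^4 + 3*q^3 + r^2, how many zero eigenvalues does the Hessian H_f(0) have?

The Hessian at 0 is [[0, 0, 0], [0, 0, 0], [0, 0, 2]] of rank 1; hence corank 2.

2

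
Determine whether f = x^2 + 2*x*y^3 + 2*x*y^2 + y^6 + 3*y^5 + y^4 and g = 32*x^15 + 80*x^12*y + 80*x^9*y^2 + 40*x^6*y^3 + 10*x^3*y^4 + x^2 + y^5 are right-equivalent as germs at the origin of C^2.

The Hessian of f at 0 is [[2, 0], [0, 0]] with rank 1, so corank 1. A Groebner basis of the Jacobian ideal J(f) in C{x,y} is {x + y^3 + y^2, x^2, x*y - x - y^2}; counting standard monomials gives mu = 4. Corank 1: A-series; mu = 4 gives A_4. The Hessian of g at 0 is [[2, 0], [0, 0]] with rank 1, so corank 1. A Groebner basis of the Jacobian ideal J(g) in C{x,y} is {y^4, x}; counting standard monomials gives mu = 4. Corank 1: A-series; mu = 4 gives A_4. Both have type A_4, hence right-equivalent.

Yes.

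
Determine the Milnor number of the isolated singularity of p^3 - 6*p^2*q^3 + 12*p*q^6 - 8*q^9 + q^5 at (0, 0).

The Hessian of f at 0 has rank 0. Corank 2; j^3 = p^3 is a perfect cube, so E-series; the 5-jet and mu = 8 give E_8.

8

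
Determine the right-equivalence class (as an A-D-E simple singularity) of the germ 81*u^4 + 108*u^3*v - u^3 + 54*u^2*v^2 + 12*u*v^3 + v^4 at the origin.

E6

The Hessian of f at 0 is [[0, 0], [0, 0]] with rank 0, so corank 2. A Groebner basis of the Jacobian ideal J(f) in C{u,v} is {v^4, u*v^2 + v^3/9, u^2}; counting standard monomials gives mu = 6. Corank 2; j^3 = -u^3 is a perfect cube, so E-series; the 4-jet and mu = 6 give E_6.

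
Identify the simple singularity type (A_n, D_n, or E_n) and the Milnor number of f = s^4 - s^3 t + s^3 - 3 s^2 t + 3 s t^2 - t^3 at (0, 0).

The Hessian of f at 0 has rank 0. Corank 2; j^3 = (s - t)^3 is a perfect cube, so E-series; the 4-jet and mu = 7 give E_7.

Type E7, Milnor number mu = 7.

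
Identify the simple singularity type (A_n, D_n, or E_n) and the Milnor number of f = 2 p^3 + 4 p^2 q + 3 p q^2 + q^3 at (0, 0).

The Hessian of f at 0 has rank 0. Corank 2; j^3 = (p + q)*(2*p^2 + 2*p*q + q^2) splits into three distinct lines over C (the quadratic factor has nonzero discriminant), so D_4.

Type D_4, Milnor number mu = 4.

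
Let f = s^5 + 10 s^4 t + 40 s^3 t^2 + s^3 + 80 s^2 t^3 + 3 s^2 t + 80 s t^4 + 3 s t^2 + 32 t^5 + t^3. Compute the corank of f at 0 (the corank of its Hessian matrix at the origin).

The Hessian at 0 is [[0, 0], [0, 0]] of rank 0; hence corank 2.

2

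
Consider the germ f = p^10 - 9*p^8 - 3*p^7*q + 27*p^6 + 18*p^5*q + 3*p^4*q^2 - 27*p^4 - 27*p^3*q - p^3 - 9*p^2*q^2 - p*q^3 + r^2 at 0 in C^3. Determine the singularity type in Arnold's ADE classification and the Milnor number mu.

Type E7, Milnor number mu = 7.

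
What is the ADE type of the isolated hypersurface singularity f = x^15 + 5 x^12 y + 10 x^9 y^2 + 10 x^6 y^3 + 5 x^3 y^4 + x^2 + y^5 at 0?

A4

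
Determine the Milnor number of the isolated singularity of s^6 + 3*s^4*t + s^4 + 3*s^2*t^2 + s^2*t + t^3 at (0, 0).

4

The Hessian of f at 0 is [[0, 0], [0, 0]] with rank 0, so corank 2. A Groebner basis of the Jacobian ideal J(f) in C{s,t} is {t^3, s^2 + 3*t^2, s*t}; counting standard monomials gives mu = 4. Corank 2; j^3 = t*(s^2 + t^2) splits into three distinct lines over C (the quadratic factor has nonzero discriminant), so D_4.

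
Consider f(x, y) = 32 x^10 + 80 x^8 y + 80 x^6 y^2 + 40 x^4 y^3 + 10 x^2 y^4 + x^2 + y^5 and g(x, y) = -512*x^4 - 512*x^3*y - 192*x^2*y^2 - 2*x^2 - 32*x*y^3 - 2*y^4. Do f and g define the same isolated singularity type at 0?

The Hessian of f at 0 has rank 1. Corank 1: A-series; mu = 4 gives A_4. The Hessian of g at 0 has rank 1. Corank 1: A-series; mu = 3 gives A_3. f is A_4 but g is A_3, hence not right-equivalent.

No.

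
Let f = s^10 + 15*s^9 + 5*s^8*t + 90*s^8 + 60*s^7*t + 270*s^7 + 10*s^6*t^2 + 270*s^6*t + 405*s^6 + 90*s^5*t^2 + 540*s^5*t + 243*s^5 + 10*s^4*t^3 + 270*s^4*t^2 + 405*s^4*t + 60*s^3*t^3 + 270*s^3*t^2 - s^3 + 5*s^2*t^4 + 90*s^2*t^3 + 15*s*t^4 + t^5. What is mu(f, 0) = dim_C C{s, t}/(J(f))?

8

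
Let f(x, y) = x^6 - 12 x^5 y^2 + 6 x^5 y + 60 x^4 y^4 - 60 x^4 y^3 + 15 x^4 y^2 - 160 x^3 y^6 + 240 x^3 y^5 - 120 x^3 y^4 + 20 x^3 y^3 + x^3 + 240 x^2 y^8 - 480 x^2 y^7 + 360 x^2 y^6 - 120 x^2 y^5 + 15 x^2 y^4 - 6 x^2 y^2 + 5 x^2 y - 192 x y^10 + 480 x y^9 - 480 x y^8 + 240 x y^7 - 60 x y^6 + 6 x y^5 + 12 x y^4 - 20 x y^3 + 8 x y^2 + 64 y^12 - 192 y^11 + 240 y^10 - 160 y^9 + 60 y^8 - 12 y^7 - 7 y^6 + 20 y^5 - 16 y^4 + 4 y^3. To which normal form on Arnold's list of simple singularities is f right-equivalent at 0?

D_7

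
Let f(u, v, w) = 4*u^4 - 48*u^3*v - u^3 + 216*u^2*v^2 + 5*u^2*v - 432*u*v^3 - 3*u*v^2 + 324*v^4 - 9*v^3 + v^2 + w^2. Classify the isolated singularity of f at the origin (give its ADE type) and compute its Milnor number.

Type A2, Milnor number mu = 2.

The Hessian of f at 0 has rank 2. Corank 1: A-series; mu = 2 gives A_2.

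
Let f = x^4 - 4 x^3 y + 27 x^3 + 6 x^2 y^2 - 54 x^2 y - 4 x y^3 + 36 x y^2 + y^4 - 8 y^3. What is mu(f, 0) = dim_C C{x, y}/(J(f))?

The Hessian of f at 0 is [[0, 0], [0, 0]] with rank 0, so corank 2. A Groebner basis of the Jacobian ideal J(f) in C{x,y} is {y^4, x*y^2 - 7*y^3/9, x^2 - 4*x*y/3 + 4*y^2/9}; counting standard monomials gives mu = 6. Corank 2; j^3 = (3*x - 2*y)^3 is a perfect cube, so E-series; the 4-jet and mu = 6 give E_6.

6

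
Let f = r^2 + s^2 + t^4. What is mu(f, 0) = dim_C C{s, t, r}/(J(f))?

The Hessian of f at 0 has rank 2. Corank 1: A-series; mu = 3 gives A_3.

3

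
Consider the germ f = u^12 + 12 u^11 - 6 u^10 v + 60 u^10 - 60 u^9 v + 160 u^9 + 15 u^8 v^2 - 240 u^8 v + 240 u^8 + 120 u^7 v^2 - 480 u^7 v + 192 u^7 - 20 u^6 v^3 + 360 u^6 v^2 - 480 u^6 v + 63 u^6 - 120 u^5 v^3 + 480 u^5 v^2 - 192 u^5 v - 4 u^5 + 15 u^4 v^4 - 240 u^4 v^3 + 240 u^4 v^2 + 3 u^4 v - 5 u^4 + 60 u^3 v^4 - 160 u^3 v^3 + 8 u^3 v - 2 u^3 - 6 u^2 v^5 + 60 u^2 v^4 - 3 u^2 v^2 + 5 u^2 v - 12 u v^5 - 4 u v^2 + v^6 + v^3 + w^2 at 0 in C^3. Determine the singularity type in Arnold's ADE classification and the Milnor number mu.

Type D_{7}, Milnor number mu = 7.

The Hessian of f at 0 is [[0, 0, 0], [0, 0, 0], [0, 0, 2]] with rank 1, so corank 2. A Groebner basis of the Jacobian ideal J(f) in C{u,v,w} is {-17*u^2/21 + 32*u*v/21 + v^4 - 2*v^3/21 - 5*v^2/7, u^3 + 11*u^2/7 - 17*u*v/7 - 2*v^3/7 + 6*v^2/7, u^2*v + 8*u^2/7 - 13*u*v/7 - 4*v^3/7 + 5*v^2/7, 13*u^2/21 + u*v^2 - 22*u*v/21 - 17*v^3/21 + 3*v^2/7, w}; counting standard monomials gives mu = 7. Corank 2; j^3 = -(u - v)^2*(2*u - v) has shape L^2 M (L != M), so D-series; mu = 7 gives D_7.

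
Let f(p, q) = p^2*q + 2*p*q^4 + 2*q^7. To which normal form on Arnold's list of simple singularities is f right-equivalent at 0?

D_8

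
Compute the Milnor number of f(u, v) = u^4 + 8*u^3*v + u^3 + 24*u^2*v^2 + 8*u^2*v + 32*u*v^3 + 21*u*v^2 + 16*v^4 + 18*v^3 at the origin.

The Hessian of f at 0 has rank 0. Corank 2; j^3 = (u + 2*v)*(u + 3*v)^2 has shape L^2 M (L != M), so D-series; mu = 5 gives D_5.

5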